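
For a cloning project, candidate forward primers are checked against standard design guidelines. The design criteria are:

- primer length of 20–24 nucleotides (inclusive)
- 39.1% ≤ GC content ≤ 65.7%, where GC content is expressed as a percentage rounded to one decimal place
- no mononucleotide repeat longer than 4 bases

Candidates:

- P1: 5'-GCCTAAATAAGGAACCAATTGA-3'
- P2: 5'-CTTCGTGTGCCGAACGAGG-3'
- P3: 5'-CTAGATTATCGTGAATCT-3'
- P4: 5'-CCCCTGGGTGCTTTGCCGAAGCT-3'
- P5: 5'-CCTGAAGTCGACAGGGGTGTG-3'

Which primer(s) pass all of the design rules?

P1 (22 nt, A=10 T=4 G=4 C=4): length 22 ✓; GC 8/22 = 36.4%, outside 39.1–65.7% ✗; longest run = 3 ✓ — fails.
P2 (19 nt, A=3 T=4 G=7 C=5): length 19, outside 20–24 ✗; GC 12/19 = 63.2% ✓; longest run = 2 ✓ — fails.
P3 (18 nt, A=5 T=7 G=3 C=3): length 18, outside 20–24 ✗; GC 6/18 = 33.3%, outside 39.1–65.7% ✗; longest run = 2 ✓ — fails.
P4 (23 nt, A=2 T=6 G=7 C=8): length 23 ✓; GC 15/23 = 65.2% ✓; longest run = 4 ✓ — passes.
P5 (21 nt, A=4 T=4 G=9 C=4): length 21 ✓; GC 13/21 = 61.9% ✓; longest run = 4 ✓ — passes.

P4 and P5.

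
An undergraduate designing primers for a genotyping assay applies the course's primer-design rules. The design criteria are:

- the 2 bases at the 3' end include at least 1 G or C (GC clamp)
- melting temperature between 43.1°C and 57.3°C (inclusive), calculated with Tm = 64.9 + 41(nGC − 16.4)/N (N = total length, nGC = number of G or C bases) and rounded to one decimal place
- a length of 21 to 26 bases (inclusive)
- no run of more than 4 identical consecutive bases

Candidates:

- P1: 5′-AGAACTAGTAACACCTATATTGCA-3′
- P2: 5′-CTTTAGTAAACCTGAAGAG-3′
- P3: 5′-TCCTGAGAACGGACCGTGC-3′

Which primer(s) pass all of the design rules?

P1 only.

P1 (24 nt, A=10 T=6 G=3 C=5): 3' end CA has 1 G/C ✓; Tm = 64.9 + 41·(8 − 16.4)/24 = 50.6°C ✓; length 24 ✓; longest run = 2 ✓ — passes.
P2 (19 nt, A=7 T=5 G=4 C=3): 3' end AG has 1 G/C ✓; Tm = 64.9 + 41·(7 − 16.4)/19 = 44.6°C ✓; length 19, outside 21–26 ✗; longest run = 3 ✓ — fails.
P3 (19 nt, A=4 T=3 G=6 C=6): 3' end GC has 2 G/C ✓; Tm = 64.9 + 41·(12 − 16.4)/19 = 55.4°C ✓; length 19, outside 21–26 ✗; longest run = 2 ✓ — fails.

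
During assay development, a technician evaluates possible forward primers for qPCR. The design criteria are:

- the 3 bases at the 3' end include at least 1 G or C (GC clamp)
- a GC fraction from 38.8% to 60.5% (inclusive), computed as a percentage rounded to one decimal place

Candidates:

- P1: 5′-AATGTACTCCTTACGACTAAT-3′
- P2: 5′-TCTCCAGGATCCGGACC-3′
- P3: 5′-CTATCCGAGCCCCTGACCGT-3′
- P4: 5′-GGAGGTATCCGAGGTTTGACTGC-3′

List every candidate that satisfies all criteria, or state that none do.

P4 only.

P1 (21 nt, A=7 T=7 G=2 C=5): 3' end AAT has 0 G/C, need ≥1 ✗; GC 7/21 = 33.3%, outside 38.8–60.5% ✗ — fails.
P2 (17 nt, A=3 T=3 G=4 C=7): 3' end ACC has 2 G/C ✓; GC 11/17 = 64.7%, outside 38.8–60.5% ✗ — fails.
P3 (20 nt, A=3 T=4 G=4 C=9): 3' end CGT has 2 G/C ✓; GC 13/20 = 65.0%, outside 38.8–60.5% ✗ — fails.
P4 (23 nt, A=4 T=6 G=9 C=4): 3' end TGC has 2 G/C ✓; GC 13/23 = 56.5% ✓ — passes.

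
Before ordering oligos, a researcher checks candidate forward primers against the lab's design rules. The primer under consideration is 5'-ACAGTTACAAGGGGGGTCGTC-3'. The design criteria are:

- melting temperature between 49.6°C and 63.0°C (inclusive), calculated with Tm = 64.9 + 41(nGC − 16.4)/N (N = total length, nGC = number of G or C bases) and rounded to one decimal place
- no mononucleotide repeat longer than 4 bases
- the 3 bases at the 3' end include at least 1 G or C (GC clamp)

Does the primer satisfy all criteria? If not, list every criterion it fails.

Fails: homopolymer run.

Base counts: A=5, T=4, G=8, C=4 (length 21).
Tm: Tm = 64.9 + 41·(12 − 16.4)/21 = 56.3°C ✓
homopolymer run: longest run = 6, exceeds 4 ✗
GC clamp: 3' end GTC has 2 G/C ✓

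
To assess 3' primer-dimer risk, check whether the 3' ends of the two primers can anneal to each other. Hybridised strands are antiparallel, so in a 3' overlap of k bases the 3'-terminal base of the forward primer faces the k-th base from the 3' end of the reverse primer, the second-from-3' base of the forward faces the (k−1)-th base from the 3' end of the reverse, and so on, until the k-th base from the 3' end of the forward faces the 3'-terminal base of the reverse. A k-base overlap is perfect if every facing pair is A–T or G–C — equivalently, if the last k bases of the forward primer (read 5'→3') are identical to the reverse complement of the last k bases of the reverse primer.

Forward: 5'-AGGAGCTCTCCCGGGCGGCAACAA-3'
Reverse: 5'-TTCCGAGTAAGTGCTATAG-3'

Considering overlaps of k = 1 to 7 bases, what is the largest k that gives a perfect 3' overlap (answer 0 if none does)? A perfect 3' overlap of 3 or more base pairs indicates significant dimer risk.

Last 7 bases (5'→3') — forward …GCAACAA, reverse …GCTATAG.
Reverse complement of the reverse primer's last 7 bases: CTATAGC; its first k bases are the reverse complement of the reverse primer's last k bases, so a perfect k-base overlap needs the forward primer's last k bases to equal them.
Comparing (forward last k vs required): k=1: A vs C ✗; k=2: AA vs CT ✗; k=3: CAA vs CTA ✗; k=4: ACAA vs CTAT ✗; k=5: AACAA vs CTATA ✗; k=6: CAACAA vs CTATAG ✗; k=7: GCAACAA vs CTATAGC ✗.
No overlap length from 1 to 7 is perfect, so the longest perfect 3' overlap is 0.

Longest perfect overlap: 0 complementary base pairs; below the dimer-risk threshold (threshold 3).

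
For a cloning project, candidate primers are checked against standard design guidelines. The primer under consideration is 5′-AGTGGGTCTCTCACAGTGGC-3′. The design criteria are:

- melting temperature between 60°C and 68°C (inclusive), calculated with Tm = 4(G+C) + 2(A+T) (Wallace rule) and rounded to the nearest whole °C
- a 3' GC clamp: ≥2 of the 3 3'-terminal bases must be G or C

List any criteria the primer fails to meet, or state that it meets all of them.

Meets all criteria.

Base counts: A=3, T=5, G=7, C=5 (length 20).
Tm: Tm = 2·8 + 4·12 = 64°C ✓
GC clamp: 3' end GGC has 3 G/C ✓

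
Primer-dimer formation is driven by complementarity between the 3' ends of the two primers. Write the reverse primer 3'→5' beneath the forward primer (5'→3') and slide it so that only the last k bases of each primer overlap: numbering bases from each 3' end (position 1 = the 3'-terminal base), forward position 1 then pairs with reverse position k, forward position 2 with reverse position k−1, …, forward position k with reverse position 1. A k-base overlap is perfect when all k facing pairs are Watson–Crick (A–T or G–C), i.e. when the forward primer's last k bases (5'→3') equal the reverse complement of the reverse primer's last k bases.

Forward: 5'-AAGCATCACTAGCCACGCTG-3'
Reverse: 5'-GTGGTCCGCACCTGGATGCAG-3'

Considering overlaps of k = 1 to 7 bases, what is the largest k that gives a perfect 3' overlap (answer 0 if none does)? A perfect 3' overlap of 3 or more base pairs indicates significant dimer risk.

Last 7 bases (5'→3') — forward …CACGCTG, reverse …GATGCAG.
Reverse complement of the reverse primer's last 7 bases: CTGCATC; its first k bases are the reverse complement of the reverse primer's last k bases, so a perfect k-base overlap needs the forward primer's last k bases to equal them.
Comparing (forward last k vs required): k=1: G vs C ✗; k=2: TG vs CT ✗; k=3: CTG vs CTG ✓; k=4: GCTG vs CTGC ✗; k=5: CGCTG vs CTGCA ✗; k=6: ACGCTG vs CTGCAT ✗; k=7: CACGCTG vs CTGCATC ✗.
Only k = 3 is perfect, so the longest perfect 3' overlap is 3.

Longest perfect overlap: 3 complementary base pairs; significant dimer risk (threshold 3).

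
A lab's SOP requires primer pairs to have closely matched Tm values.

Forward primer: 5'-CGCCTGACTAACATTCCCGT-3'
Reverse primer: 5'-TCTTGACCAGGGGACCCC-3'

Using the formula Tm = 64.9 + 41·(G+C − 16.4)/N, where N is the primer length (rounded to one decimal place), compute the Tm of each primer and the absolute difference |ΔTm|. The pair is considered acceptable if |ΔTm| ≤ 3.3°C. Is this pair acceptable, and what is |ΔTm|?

|ΔTm| = 1.1°C; the pair is acceptable.

Forward: G+C = 11, N = 20 → Tm = 64.9 + 41·(11 − 16.4)/20 = 53.8°C.
Reverse: G+C = 12, N = 18 → Tm = 64.9 + 41·(12 − 16.4)/18 = 54.9°C.
|ΔTm| = |53.8 − 54.9| = 1.1°C, ≤ 3.3°C.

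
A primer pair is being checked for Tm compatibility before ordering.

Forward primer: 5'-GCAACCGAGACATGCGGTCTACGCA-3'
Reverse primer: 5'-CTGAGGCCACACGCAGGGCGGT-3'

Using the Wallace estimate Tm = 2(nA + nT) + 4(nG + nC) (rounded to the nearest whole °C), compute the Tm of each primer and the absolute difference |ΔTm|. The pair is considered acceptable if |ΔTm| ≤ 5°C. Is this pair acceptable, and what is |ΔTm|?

|ΔTm| = 4°C; the pair is acceptable.

Forward: A=7 T=3 G=7 C=8 → Tm = 2·10 + 4·15 = 80°C.
Reverse: A=4 T=2 G=9 C=7 → Tm = 2·6 + 4·16 = 76°C.
|ΔTm| = |80 − 76| = 4°C, ≤ 5°C.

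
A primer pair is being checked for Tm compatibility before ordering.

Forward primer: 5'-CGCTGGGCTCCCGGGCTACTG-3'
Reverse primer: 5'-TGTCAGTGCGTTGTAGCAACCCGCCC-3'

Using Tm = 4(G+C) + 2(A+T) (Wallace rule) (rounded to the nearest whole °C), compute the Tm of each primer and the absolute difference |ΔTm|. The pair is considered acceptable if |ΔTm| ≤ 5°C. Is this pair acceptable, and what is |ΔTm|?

Forward: A=1 T=4 G=8 C=8 → Tm = 2·5 + 4·16 = 74°C.
Reverse: A=4 T=6 G=7 C=9 → Tm = 2·10 + 4·16 = 84°C.
|ΔTm| = |74 − 84| = 10°C, > 5°C.

|ΔTm| = 10°C; the pair is not acceptable.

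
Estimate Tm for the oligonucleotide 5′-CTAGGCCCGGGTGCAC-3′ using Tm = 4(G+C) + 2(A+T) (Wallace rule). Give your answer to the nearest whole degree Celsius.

56°C

Base counts: A=2, T=2, G=6, C=6 (length 16).
Tm = 2·(2+2) + 4·(6+6) = 2·4 + 4·12 = 8 + 48 = 56°C.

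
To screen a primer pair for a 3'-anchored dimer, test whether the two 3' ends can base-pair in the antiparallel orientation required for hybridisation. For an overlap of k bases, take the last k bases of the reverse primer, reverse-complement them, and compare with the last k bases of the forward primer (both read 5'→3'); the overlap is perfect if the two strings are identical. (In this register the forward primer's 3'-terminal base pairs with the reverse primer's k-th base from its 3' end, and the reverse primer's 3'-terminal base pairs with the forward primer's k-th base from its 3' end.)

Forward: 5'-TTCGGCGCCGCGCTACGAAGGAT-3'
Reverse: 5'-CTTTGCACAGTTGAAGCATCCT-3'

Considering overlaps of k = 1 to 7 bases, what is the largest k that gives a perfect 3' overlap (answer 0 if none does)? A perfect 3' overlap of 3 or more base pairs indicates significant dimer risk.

Last 7 bases (5'→3') — forward …GAAGGAT, reverse …GCATCCT.
Reverse complement of the reverse primer's last 7 bases: AGGATGC; its first k bases are the reverse complement of the reverse primer's last k bases, so a perfect k-base overlap needs the forward primer's last k bases to equal them.
Comparing (forward last k vs required): k=1: T vs A ✗; k=2: AT vs AG ✗; k=3: GAT vs AGG ✗; k=4: GGAT vs AGGA ✗; k=5: AGGAT vs AGGAT ✓; k=6: AAGGAT vs AGGATG ✗; k=7: GAAGGAT vs AGGATGC ✗.
Only k = 5 is perfect, so the longest perfect 3' overlap is 5.

Longest perfect overlap: 5 complementary base pairs; significant dimer risk (threshold 3).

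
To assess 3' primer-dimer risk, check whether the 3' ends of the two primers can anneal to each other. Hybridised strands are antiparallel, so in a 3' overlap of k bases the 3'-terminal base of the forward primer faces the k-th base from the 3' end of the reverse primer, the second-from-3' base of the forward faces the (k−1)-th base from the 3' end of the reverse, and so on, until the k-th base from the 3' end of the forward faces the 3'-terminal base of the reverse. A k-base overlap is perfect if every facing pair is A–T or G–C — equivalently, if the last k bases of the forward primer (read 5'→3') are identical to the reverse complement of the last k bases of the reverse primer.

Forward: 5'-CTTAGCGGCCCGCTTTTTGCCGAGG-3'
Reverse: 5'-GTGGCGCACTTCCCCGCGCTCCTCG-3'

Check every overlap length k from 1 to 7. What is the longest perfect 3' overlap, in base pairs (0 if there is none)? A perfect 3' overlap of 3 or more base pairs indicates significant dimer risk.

Last 7 bases (5'→3') — forward …GCCGAGG, reverse …CTCCTCG.
Reverse complement of the reverse primer's last 7 bases: CGAGGAG; its first k bases are the reverse complement of the reverse primer's last k bases, so a perfect k-base overlap needs the forward primer's last k bases to equal them.
Comparing (forward last k vs required): k=1: G vs C ✗; k=2: GG vs CG ✗; k=3: AGG vs CGA ✗; k=4: GAGG vs CGAG ✗; k=5: CGAGG vs CGAGG ✓; k=6: CCGAGG vs CGAGGA ✗; k=7: GCCGAGG vs CGAGGAG ✗.
Only k = 5 is perfect, so the longest perfect 3' overlap is 5.

Longest perfect overlap: 5 complementary base pairs; significant dimer risk (threshold 3).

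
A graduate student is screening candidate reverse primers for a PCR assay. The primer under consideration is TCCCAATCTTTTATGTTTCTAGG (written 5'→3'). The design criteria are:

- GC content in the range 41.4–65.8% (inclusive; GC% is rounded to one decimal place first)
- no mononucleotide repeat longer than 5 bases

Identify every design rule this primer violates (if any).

Fails: GC content.

Base counts: A=4, T=11, G=3, C=5 (length 23).
GC content: GC 8/23 = 34.8%, outside 41.4–65.8% ✗
homopolymer run: longest run = 4 ✓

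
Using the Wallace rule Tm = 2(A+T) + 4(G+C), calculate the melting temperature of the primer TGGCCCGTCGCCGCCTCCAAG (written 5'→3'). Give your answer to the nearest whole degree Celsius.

Base counts: A=2, T=3, G=6, C=10 (length 21).
Tm = 2·(2+3) + 4·(6+10) = 2·5 + 4·16 = 10 + 64 = 74°C.

74°C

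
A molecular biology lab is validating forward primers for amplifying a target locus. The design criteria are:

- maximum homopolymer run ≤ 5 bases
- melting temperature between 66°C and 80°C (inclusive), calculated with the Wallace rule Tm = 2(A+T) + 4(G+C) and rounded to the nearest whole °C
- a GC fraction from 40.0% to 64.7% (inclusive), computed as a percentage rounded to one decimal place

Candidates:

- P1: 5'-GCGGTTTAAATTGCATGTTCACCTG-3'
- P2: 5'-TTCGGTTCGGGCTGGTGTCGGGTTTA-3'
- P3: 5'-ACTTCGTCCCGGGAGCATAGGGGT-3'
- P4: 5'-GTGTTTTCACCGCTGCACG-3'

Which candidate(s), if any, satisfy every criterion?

P1 (25 nt, A=5 T=9 G=6 C=5): longest run = 3 ✓; Tm = 2·14 + 4·11 = 72°C ✓; GC 11/25 = 44.0% ✓ — passes.
P2 (26 nt, A=1 T=10 G=11 C=4): longest run = 3 ✓; Tm = 2·11 + 4·15 = 82°C, outside 66–80°C ✗; GC 15/26 = 57.7% ✓ — fails.
P3 (24 nt, A=4 T=5 G=9 C=6): longest run = 4 ✓; Tm = 2·9 + 4·15 = 78°C ✓; GC 15/24 = 62.5% ✓ — passes.
P4 (19 nt, A=2 T=6 G=5 C=6): longest run = 4 ✓; Tm = 2·8 + 4·11 = 60°C, outside 66–80°C ✗; GC 11/19 = 57.9% ✓ — fails.

P1 and P3.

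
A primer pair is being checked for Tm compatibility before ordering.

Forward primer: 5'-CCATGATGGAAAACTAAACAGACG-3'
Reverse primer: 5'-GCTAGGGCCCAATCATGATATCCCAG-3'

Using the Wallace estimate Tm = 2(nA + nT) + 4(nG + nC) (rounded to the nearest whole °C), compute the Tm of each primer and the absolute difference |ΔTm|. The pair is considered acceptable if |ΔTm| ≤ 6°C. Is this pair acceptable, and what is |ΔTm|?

Forward: A=11 T=3 G=5 C=5 → Tm = 2·14 + 4·10 = 68°C.
Reverse: A=7 T=5 G=6 C=8 → Tm = 2·12 + 4·14 = 80°C.
|ΔTm| = |68 − 80| = 12°C, > 6°C.

|ΔTm| = 12°C; the pair is not acceptable.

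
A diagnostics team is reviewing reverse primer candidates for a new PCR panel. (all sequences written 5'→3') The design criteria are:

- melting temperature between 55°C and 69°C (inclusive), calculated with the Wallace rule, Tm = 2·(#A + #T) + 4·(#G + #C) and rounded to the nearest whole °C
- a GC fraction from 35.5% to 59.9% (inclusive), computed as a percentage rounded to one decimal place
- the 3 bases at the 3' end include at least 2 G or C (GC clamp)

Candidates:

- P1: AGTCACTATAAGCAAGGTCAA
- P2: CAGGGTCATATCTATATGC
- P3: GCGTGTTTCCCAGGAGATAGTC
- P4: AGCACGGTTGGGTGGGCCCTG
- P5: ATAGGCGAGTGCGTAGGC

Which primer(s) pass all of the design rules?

P3 only.

P1 (21 nt, A=9 T=4 G=4 C=4): Tm = 2·13 + 4·8 = 58°C ✓; GC 8/21 = 38.1% ✓; 3' end CAA has 1 G/C, need ≥2 ✗ — fails.
P2 (19 nt, A=5 T=6 G=4 C=4): Tm = 2·11 + 4·8 = 54°C, outside 55–69°C ✗; GC 8/19 = 42.1% ✓; 3' end TGC has 2 G/C ✓ — fails.
P3 (22 nt, A=4 T=6 G=7 C=5): Tm = 2·10 + 4·12 = 68°C ✓; GC 12/22 = 54.5% ✓; 3' end GTC has 2 G/C ✓ — passes.
P4 (21 nt, A=2 T=4 G=10 C=5): Tm = 2·6 + 4·15 = 72°C, outside 55–69°C ✗; GC 15/21 = 71.4%, outside 35.5–59.9% ✗; 3' end CTG has 2 G/C ✓ — fails.
P5 (18 nt, A=4 T=3 G=8 C=3): Tm = 2·7 + 4·11 = 58°C ✓; GC 11/18 = 61.1%, outside 35.5–59.9% ✗; 3' end GGC has 3 G/C ✓ — fails.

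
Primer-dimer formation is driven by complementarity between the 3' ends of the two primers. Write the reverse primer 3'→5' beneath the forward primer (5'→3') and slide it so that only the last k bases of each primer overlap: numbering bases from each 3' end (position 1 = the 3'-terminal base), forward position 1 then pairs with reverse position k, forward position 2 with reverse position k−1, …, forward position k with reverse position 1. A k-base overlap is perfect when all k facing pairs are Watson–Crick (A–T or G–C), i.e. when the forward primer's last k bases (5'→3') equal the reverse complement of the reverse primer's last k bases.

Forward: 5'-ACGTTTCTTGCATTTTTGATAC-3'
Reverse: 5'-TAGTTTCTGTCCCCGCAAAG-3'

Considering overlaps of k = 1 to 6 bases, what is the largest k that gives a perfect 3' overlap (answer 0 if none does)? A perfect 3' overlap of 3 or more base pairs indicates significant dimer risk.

Longest perfect overlap: 1 complementary base pair; below the dimer-risk threshold (threshold 3).

Last 6 bases (5'→3') — forward …TGATAC, reverse …GCAAAG.
Reverse complement of the reverse primer's last 6 bases: CTTTGC; its first k bases are the reverse complement of the reverse primer's last k bases, so a perfect k-base overlap needs the forward primer's last k bases to equal them.
Comparing (forward last k vs required): k=1: C vs C ✓; k=2: AC vs CT ✗; k=3: TAC vs CTT ✗; k=4: ATAC vs CTTT ✗; k=5: GATAC vs CTTTG ✗; k=6: TGATAC vs CTTTGC ✗.
Only k = 1 is perfect, so the longest perfect 3' overlap is 1.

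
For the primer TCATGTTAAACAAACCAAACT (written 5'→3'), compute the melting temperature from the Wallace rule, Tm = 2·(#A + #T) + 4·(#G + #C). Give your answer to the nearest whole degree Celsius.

Base counts: A=10, T=5, G=1, C=5 (length 21).
Tm = 2·(10+5) + 4·(1+5) = 2·15 + 4·6 = 30 + 24 = 54°C.

54°C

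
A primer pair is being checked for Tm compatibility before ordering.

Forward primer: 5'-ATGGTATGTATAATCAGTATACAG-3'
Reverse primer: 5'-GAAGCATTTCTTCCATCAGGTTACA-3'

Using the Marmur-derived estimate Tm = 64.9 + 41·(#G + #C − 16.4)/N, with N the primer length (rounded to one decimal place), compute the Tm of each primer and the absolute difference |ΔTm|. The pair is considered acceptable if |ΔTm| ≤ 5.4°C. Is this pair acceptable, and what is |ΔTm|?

Forward: G+C = 7, N = 24 → Tm = 64.9 + 41·(7 − 16.4)/24 = 48.8°C.
Reverse: G+C = 10, N = 25 → Tm = 64.9 + 41·(10 − 16.4)/25 = 54.4°C.
|ΔTm| = |48.8 − 54.4| = 5.6°C, > 5.4°C.

|ΔTm| = 5.6°C; the pair is not acceptable.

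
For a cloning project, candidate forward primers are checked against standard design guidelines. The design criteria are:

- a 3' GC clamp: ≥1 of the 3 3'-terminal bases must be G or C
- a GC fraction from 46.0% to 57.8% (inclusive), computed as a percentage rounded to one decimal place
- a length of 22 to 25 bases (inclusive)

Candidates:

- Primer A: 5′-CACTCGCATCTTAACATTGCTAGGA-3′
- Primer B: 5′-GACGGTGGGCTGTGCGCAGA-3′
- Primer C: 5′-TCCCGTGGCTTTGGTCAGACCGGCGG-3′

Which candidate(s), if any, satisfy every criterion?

Primer A (25 nt, A=7 T=7 G=4 C=7): 3' end GGA has 2 G/C ✓; GC 11/25 = 44.0%, outside 46.0–57.8% ✗; length 25 ✓ — fails.
Primer B (20 nt, A=3 T=3 G=10 C=4): 3' end AGA has 1 G/C ✓; GC 14/20 = 70.0%, outside 46.0–57.8% ✗; length 20, outside 22–25 ✗ — fails.
Primer C (26 nt, A=2 T=6 G=10 C=8): 3' end CGG has 3 G/C ✓; GC 18/26 = 69.2%, outside 46.0–57.8% ✗; length 26, outside 22–25 ✗ — fails.

None of the candidates satisfy all criteria.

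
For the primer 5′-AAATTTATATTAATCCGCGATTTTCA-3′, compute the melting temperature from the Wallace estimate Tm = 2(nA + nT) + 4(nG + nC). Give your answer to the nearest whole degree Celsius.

64°C

Base counts: A=9, T=11, G=2, C=4 (length 26).
Tm = 2·(9+11) + 4·(2+4) = 2·20 + 4·6 = 40 + 24 = 64°C.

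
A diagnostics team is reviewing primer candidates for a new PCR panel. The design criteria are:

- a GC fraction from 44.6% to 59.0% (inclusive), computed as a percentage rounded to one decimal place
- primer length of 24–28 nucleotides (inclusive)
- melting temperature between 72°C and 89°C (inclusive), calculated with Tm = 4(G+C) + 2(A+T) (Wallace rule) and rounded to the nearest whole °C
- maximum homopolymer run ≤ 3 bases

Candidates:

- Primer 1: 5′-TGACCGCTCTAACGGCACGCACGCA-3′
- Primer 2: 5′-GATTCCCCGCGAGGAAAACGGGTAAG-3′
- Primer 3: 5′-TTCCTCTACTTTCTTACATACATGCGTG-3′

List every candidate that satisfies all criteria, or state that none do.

None of the candidates satisfy all criteria.

Primer 1 (25 nt, A=6 T=3 G=6 C=10): GC 16/25 = 64.0%, outside 44.6–59.0% ✗; length 25 ✓; Tm = 2·9 + 4·16 = 82°C ✓; longest run = 2 ✓ — fails.
Primer 2 (26 nt, A=8 T=3 G=9 C=6): GC 15/26 = 57.7% ✓; length 26 ✓; Tm = 2·11 + 4·15 = 82°C ✓; longest run = 4, exceeds 3 ✗ — fails.
Primer 3 (28 nt, A=5 T=12 G=3 C=8): GC 11/28 = 39.3%, outside 44.6–59.0% ✗; length 28 ✓; Tm = 2·17 + 4·11 = 78°C ✓; longest run = 3 ✓ — fails.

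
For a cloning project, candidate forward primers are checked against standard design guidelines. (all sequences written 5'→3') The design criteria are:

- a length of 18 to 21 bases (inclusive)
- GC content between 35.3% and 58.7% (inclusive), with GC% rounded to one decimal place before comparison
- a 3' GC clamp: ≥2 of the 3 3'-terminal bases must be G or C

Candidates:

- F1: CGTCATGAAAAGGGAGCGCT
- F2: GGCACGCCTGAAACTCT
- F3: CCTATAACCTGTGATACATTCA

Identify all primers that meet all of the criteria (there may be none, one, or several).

F1 only.

F1 (20 nt, A=6 T=3 G=7 C=4): length 20 ✓; GC 11/20 = 55.0% ✓; 3' end GCT has 2 G/C ✓ — passes.
F2 (17 nt, A=4 T=3 G=4 C=6): length 17, outside 18–21 ✗; GC 10/17 = 58.8%, outside 35.3–58.7% ✗; 3' end TCT has 1 G/C, need ≥2 ✗ — fails.
F3 (22 nt, A=7 T=7 G=2 C=6): length 22, outside 18–21 ✗; GC 8/22 = 36.4% ✓; 3' end TCA has 1 G/C, need ≥2 ✗ — fails.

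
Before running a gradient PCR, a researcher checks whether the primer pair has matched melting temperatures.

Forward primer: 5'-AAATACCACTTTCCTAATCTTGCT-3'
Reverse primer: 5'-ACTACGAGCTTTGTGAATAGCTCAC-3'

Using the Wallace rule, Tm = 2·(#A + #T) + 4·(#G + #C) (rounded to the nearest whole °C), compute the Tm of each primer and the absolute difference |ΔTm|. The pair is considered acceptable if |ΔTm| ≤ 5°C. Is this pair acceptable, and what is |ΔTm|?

Forward: A=7 T=9 G=1 C=7 → Tm = 2·16 + 4·8 = 64°C.
Reverse: A=7 T=7 G=5 C=6 → Tm = 2·14 + 4·11 = 72°C.
|ΔTm| = |64 − 72| = 8°C, > 5°C.

|ΔTm| = 8°C; the pair is not acceptable.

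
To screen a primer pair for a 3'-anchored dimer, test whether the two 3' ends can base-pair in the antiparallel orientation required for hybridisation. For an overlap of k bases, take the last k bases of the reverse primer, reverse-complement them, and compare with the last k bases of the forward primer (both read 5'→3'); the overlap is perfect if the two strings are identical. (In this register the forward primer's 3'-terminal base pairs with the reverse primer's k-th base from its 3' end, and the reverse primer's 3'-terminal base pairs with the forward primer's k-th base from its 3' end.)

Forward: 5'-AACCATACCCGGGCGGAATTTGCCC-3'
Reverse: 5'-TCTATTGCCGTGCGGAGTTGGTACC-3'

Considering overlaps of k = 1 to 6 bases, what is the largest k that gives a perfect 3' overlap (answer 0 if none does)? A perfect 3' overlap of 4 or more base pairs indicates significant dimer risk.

Longest perfect overlap: 0 complementary base pairs; below the dimer-risk threshold (threshold 4).

Last 6 bases (5'→3') — forward …TTGCCC, reverse …GGTACC.
Reverse complement of the reverse primer's last 6 bases: GGTACC; its first k bases are the reverse complement of the reverse primer's last k bases, so a perfect k-base overlap needs the forward primer's last k bases to equal them.
Comparing (forward last k vs required): k=1: C vs G ✗; k=2: CC vs GG ✗; k=3: CCC vs GGT ✗; k=4: GCCC vs GGTA ✗; k=5: TGCCC vs GGTAC ✗; k=6: TTGCCC vs GGTACC ✗.
No overlap length from 1 to 6 is perfect, so the longest perfect 3' overlap is 0.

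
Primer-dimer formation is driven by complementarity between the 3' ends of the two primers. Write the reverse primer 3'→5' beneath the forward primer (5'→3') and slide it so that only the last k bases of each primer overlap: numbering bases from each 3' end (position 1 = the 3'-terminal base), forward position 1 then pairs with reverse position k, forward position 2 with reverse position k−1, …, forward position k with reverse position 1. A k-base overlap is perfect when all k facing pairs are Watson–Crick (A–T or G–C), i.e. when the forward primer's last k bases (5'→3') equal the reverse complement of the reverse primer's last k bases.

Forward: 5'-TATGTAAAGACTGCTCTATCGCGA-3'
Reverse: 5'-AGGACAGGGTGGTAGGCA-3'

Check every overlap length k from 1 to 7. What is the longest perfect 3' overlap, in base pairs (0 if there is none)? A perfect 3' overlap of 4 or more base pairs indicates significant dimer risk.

Last 7 bases (5'→3') — forward …ATCGCGA, reverse …GTAGGCA.
Reverse complement of the reverse primer's last 7 bases: TGCCTAC; its first k bases are the reverse complement of the reverse primer's last k bases, so a perfect k-base overlap needs the forward primer's last k bases to equal them.
Comparing (forward last k vs required): k=1: A vs T ✗; k=2: GA vs TG ✗; k=3: CGA vs TGC ✗; k=4: GCGA vs TGCC ✗; k=5: CGCGA vs TGCCT ✗; k=6: TCGCGA vs TGCCTA ✗; k=7: ATCGCGA vs TGCCTAC ✗.
No overlap length from 1 to 7 is perfect, so the longest perfect 3' overlap is 0.

Longest perfect overlap: 0 complementary base pairs; below the dimer-risk threshold (threshold 4).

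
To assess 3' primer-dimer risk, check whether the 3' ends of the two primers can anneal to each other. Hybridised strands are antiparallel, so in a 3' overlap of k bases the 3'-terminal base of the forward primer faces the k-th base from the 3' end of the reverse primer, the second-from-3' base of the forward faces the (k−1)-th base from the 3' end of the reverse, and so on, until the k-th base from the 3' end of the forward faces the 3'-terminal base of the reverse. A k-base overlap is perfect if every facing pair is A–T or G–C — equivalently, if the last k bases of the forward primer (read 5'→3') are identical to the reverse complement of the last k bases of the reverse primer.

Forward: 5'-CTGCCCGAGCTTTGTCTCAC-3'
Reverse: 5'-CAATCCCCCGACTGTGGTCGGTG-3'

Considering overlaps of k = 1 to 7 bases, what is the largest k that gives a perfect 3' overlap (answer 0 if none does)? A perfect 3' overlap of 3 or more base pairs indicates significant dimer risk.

Last 7 bases (5'→3') — forward …GTCTCAC, reverse …GTCGGTG.
Reverse complement of the reverse primer's last 7 bases: CACCGAC; its first k bases are the reverse complement of the reverse primer's last k bases, so a perfect k-base overlap needs the forward primer's last k bases to equal them.
Comparing (forward last k vs required): k=1: C vs C ✓; k=2: AC vs CA ✗; k=3: CAC vs CAC ✓; k=4: TCAC vs CACC ✗; k=5: CTCAC vs CACCG ✗; k=6: TCTCAC vs CACCGA ✗; k=7: GTCTCAC vs CACCGAC ✗.
Perfect overlaps at k = 1, 3; the largest is 3.

Longest perfect overlap: 3 complementary base pairs; significant dimer risk (threshold 3).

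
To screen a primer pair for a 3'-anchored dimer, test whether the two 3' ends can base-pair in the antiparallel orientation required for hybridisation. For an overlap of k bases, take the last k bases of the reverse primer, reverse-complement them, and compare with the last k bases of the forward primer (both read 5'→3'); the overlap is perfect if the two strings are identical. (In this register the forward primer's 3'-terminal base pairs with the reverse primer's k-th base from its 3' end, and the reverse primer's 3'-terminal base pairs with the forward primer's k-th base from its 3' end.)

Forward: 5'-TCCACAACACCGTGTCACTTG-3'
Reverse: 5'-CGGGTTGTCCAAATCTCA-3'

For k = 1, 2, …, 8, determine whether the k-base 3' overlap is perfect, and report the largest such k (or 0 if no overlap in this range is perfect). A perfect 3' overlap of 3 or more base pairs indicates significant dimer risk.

Longest perfect overlap: 2 complementary base pairs; below the dimer-risk threshold (threshold 3).

Last 8 bases (5'→3') — forward …GTCACTTG, reverse …AAATCTCA.
Reverse complement of the reverse primer's last 8 bases: TGAGATTT; its first k bases are the reverse complement of the reverse primer's last k bases, so a perfect k-base overlap needs the forward primer's last k bases to equal them.
Comparing (forward last k vs required): k=1: G vs T ✗; k=2: TG vs TG ✓; k=3: TTG vs TGA ✗; k=4: CTTG vs TGAG ✗; k=5: ACTTG vs TGAGA ✗; k=6: CACTTG vs TGAGAT ✗; k=7: TCACTTG vs TGAGATT ✗; k=8: GTCACTTG vs TGAGATTT ✗.
Only k = 2 is perfect, so the longest perfect 3' overlap is 2.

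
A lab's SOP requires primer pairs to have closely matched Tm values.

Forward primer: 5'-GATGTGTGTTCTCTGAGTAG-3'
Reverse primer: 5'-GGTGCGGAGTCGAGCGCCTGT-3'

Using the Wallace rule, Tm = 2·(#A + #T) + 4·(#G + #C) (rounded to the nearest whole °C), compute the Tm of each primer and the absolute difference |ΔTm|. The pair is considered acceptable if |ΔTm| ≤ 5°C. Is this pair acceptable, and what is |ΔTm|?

|ΔTm| = 14°C; the pair is not acceptable.

Forward: A=3 T=8 G=7 C=2 → Tm = 2·11 + 4·9 = 58°C.
Reverse: A=2 T=4 G=10 C=5 → Tm = 2·6 + 4·15 = 72°C.
|ΔTm| = |58 − 72| = 14°C, > 5°C.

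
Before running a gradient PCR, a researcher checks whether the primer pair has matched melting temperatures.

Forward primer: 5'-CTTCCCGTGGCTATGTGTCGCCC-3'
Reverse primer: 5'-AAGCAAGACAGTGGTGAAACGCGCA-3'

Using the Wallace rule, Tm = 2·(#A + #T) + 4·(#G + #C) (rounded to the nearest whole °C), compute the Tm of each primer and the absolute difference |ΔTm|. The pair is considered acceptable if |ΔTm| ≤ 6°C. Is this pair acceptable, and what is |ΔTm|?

|ΔTm| = 0°C; the pair is acceptable.

Forward: A=1 T=7 G=6 C=9 → Tm = 2·8 + 4·15 = 76°C.
Reverse: A=10 T=2 G=8 C=5 → Tm = 2·12 + 4·13 = 76°C.
|ΔTm| = |76 − 76| = 0°C, ≤ 6°C.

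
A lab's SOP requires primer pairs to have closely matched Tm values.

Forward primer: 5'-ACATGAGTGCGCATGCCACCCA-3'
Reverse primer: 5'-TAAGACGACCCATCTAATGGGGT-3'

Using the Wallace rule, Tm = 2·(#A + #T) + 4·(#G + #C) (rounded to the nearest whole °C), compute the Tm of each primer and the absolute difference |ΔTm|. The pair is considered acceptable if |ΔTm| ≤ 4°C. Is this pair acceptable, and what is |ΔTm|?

|ΔTm| = 2°C; the pair is acceptable.

Forward: A=6 T=3 G=5 C=8 → Tm = 2·9 + 4·13 = 70°C.
Reverse: A=7 T=5 G=6 C=5 → Tm = 2·12 + 4·11 = 68°C.
|ΔTm| = |70 − 68| = 2°C, ≤ 4°C.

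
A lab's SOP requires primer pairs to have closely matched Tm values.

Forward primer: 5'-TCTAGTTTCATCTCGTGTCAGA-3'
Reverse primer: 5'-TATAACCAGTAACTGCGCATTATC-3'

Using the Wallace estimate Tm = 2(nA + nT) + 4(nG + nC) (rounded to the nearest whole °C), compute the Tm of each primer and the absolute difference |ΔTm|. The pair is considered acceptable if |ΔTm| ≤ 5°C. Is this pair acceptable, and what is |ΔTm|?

Forward: A=4 T=9 G=4 C=5 → Tm = 2·13 + 4·9 = 62°C.
Reverse: A=8 T=7 G=3 C=6 → Tm = 2·15 + 4·9 = 66°C.
|ΔTm| = |62 − 66| = 4°C, ≤ 5°C.

|ΔTm| = 4°C; the pair is acceptable.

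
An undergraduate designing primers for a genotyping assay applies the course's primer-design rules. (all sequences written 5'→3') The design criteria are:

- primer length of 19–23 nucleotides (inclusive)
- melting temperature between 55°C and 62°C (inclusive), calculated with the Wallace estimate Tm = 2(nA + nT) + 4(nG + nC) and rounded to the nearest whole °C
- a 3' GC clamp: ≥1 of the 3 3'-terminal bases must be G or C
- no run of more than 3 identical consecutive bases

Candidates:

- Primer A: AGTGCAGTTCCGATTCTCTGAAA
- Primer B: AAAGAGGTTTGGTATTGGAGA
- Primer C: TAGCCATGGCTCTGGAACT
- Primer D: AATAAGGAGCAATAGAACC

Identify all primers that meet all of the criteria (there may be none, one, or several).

Primer B and Primer C.

Primer A (23 nt, A=6 T=7 G=5 C=5): length 23 ✓; Tm = 2·13 + 4·10 = 66°C, outside 55–62°C ✗; 3' end AAA has 0 G/C, need ≥1 ✗; longest run = 3 ✓ — fails.
Primer B (21 nt, A=7 T=6 G=8 C=0): length 21 ✓; Tm = 2·13 + 4·8 = 58°C ✓; 3' end AGA has 1 G/C ✓; longest run = 3 ✓ — passes.
Primer C (19 nt, A=4 T=5 G=5 C=5): length 19 ✓; Tm = 2·9 + 4·10 = 58°C ✓; 3' end ACT has 1 G/C ✓; longest run = 2 ✓ — passes.
Primer D (19 nt, A=10 T=2 G=4 C=3): length 19 ✓; Tm = 2·12 + 4·7 = 52°C, outside 55–62°C ✗; 3' end ACC has 2 G/C ✓; longest run = 2 ✓ — fails.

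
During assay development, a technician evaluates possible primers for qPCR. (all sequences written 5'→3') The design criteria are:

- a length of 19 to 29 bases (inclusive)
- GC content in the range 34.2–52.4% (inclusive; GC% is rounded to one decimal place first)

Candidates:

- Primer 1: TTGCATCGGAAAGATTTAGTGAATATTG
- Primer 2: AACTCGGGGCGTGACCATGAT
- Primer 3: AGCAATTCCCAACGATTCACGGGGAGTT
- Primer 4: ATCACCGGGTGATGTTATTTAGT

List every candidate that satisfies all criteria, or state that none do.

Primer 3 and Primer 4.

Primer 1 (28 nt, A=9 T=10 G=7 C=2): length 28 ✓; GC 9/28 = 32.1%, outside 34.2–52.4% ✗ — fails.
Primer 2 (21 nt, A=5 T=4 G=7 C=5): length 21 ✓; GC 12/21 = 57.1%, outside 34.2–52.4% ✗ — fails.
Primer 3 (28 nt, A=8 T=6 G=7 C=7): length 28 ✓; GC 14/28 = 50.0% ✓ — passes.
Primer 4 (23 nt, A=5 T=9 G=6 C=3): length 23 ✓; GC 9/23 = 39.1% ✓ — passes.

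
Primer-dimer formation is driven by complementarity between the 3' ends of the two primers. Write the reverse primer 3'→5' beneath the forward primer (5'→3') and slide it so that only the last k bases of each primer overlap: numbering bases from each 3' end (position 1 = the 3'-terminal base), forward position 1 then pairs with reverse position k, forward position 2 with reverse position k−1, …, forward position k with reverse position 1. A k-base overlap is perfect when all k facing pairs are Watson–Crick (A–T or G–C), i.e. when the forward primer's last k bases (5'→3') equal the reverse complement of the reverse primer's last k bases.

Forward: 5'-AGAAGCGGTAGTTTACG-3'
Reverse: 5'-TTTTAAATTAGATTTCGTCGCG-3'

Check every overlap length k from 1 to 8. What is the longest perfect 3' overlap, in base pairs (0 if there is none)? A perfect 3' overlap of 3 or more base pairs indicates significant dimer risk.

Longest perfect overlap: 2 complementary base pairs; below the dimer-risk threshold (threshold 3).

Last 8 bases (5'→3') — forward …AGTTTACG, reverse …TCGTCGCG.
Reverse complement of the reverse primer's last 8 bases: CGCGACGA; its first k bases are the reverse complement of the reverse primer's last k bases, so a perfect k-base overlap needs the forward primer's last k bases to equal them.
Comparing (forward last k vs required): k=1: G vs C ✗; k=2: CG vs CG ✓; k=3: ACG vs CGC ✗; k=4: TACG vs CGCG ✗; k=5: TTACG vs CGCGA ✗; k=6: TTTACG vs CGCGAC ✗; k=7: GTTTACG vs CGCGACG ✗; k=8: AGTTTACG vs CGCGACGA ✗.
Only k = 2 is perfect, so the longest perfect 3' overlap is 2.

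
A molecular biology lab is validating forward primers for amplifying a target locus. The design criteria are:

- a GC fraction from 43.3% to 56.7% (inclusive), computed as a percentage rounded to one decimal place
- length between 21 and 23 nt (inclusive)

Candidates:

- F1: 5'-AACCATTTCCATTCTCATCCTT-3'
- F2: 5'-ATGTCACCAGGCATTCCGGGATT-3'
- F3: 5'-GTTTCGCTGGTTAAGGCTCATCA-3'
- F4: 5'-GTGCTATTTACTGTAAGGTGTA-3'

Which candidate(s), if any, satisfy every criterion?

F2 and F3.

F1 (22 nt, A=5 T=9 G=0 C=8): GC 8/22 = 36.4%, outside 43.3–56.7% ✗; length 22 ✓ — fails.
F2 (23 nt, A=5 T=6 G=6 C=6): GC 12/23 = 52.2% ✓; length 23 ✓ — passes.
F3 (23 nt, A=4 T=8 G=6 C=5): GC 11/23 = 47.8% ✓; length 23 ✓ — passes.
F4 (22 nt, A=5 T=9 G=6 C=2): GC 8/22 = 36.4%, outside 43.3–56.7% ✗; length 22 ✓ — fails.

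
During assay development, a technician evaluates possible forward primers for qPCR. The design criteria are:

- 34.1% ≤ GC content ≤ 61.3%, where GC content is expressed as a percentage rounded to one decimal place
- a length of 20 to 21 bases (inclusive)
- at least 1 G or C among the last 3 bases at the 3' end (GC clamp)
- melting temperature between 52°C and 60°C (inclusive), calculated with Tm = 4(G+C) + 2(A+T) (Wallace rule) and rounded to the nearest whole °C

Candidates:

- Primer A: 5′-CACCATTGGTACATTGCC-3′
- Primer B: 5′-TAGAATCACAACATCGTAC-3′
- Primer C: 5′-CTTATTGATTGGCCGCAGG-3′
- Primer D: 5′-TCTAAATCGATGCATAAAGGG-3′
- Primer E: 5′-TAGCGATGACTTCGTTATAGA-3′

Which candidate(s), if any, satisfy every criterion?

Primer D and Primer E.

Primer A (18 nt, A=4 T=5 G=3 C=6): GC 9/18 = 50.0% ✓; length 18, outside 20–21 ✗; 3' end GCC has 3 G/C ✓; Tm = 2·9 + 4·9 = 54°C ✓ — fails.
Primer B (19 nt, A=8 T=4 G=2 C=5): GC 7/19 = 36.8% ✓; length 19, outside 20–21 ✗; 3' end TAC has 1 G/C ✓; Tm = 2·12 + 4·7 = 52°C ✓ — fails.
Primer C (19 nt, A=3 T=6 G=6 C=4): GC 10/19 = 52.6% ✓; length 19, outside 20–21 ✗; 3' end AGG has 2 G/C ✓; Tm = 2·9 + 4·10 = 58°C ✓ — fails.
Primer D (21 nt, A=8 T=5 G=5 C=3): GC 8/21 = 38.1% ✓; length 21 ✓; 3' end GGG has 3 G/C ✓; Tm = 2·13 + 4·8 = 58°C ✓ — passes.
Primer E (21 nt, A=6 T=7 G=5 C=3): GC 8/21 = 38.1% ✓; length 21 ✓; 3' end AGA has 1 G/C ✓; Tm = 2·13 + 4·8 = 58°C ✓ — passes.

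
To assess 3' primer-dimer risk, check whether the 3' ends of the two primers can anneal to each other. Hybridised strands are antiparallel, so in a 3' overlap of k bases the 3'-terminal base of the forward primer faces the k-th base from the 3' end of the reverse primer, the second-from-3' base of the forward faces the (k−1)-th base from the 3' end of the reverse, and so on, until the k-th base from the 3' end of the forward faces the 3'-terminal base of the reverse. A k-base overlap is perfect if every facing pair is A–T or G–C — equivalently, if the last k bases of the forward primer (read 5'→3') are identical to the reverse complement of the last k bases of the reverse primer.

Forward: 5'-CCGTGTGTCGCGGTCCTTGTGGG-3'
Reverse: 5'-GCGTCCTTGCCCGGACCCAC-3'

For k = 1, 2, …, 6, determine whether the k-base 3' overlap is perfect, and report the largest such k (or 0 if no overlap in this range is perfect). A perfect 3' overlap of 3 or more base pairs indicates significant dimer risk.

Longest perfect overlap: 5 complementary base pairs; significant dimer risk (threshold 3).

Last 6 bases (5'→3') — forward …TGTGGG, reverse …ACCCAC.
Reverse complement of the reverse primer's last 6 bases: GTGGGT; its first k bases are the reverse complement of the reverse primer's last k bases, so a perfect k-base overlap needs the forward primer's last k bases to equal them.
Comparing (forward last k vs required): k=1: G vs G ✓; k=2: GG vs GT ✗; k=3: GGG vs GTG ✗; k=4: TGGG vs GTGG ✗; k=5: GTGGG vs GTGGG ✓; k=6: TGTGGG vs GTGGGT ✗.
Perfect overlaps at k = 1, 5; the largest is 5.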